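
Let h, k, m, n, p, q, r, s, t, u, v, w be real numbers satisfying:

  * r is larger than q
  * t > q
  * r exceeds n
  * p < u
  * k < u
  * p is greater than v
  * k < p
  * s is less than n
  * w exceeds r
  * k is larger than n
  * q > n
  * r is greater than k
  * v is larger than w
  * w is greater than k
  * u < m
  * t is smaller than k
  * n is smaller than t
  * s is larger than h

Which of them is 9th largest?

The consecutive relations fix a unique order: h < s < n < q < t < k < r < w < v < p < u < m.
Counting 9 from the largest end gives q.

q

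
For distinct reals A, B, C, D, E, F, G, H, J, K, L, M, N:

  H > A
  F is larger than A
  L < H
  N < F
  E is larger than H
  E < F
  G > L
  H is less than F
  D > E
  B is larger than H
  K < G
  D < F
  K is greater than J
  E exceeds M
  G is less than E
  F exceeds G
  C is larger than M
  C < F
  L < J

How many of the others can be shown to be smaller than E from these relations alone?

7

The elements the relations force below E are M, L, A, J, K, G, H — no chain reaches any other.
That is 7.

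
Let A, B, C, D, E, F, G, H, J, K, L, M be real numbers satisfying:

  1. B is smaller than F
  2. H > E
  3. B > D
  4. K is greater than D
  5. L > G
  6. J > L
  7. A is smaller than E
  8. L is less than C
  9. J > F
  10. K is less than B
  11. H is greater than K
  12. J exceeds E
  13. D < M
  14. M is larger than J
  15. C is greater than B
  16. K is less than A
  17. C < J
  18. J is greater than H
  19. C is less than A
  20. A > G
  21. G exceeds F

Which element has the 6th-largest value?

C

Chaining the given pairs: D < K < B < F < G < L < C < A < E < H < J < M.
Counting 6 from the largest end gives C.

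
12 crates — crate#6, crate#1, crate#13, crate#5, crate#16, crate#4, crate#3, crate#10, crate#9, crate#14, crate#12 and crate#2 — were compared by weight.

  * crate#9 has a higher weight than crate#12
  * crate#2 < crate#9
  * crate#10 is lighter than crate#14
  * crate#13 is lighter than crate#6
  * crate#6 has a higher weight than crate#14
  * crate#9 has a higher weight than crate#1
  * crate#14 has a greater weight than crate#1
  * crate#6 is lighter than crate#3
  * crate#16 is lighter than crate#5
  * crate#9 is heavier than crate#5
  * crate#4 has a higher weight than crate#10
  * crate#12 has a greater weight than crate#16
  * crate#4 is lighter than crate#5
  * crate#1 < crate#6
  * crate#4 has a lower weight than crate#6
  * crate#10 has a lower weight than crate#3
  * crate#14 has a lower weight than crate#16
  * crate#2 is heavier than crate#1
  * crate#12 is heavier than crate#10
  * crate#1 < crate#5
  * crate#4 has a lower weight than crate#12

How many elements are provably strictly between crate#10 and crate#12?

3

Chaining upward from crate#10 reaches: crate#14, crate#16, crate#4, crate#6, crate#3, crate#5, crate#9.
Chaining downward from crate#12 reaches: crate#1, crate#14, crate#16, crate#4.
Strictly between crate#10 and crate#12 are those in both lists: crate#14, crate#16, crate#4 — 3 elements.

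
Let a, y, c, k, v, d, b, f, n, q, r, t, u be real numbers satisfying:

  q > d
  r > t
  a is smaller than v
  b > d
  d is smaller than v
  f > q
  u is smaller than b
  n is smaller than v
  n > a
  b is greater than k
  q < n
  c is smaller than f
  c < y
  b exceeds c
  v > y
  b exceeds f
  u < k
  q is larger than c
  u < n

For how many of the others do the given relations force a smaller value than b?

From b the given relations immediately reach u, k, c, d, f.
From those, q — 6 in total.
Nothing else is reachable below b; 6 in all.

6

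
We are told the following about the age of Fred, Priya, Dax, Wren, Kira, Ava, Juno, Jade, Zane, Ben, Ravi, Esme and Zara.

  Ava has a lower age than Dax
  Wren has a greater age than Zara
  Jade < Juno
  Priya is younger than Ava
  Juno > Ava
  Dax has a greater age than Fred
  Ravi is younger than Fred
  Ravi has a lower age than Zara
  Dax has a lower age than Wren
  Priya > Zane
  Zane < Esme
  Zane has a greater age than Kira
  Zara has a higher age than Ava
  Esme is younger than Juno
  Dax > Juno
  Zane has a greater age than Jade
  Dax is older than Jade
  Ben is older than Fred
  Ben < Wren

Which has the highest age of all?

Chaining downward from Wren: directly below it, Zara, Ben, Dax; then Ravi, Jade, Ava, Fred, Juno; then Priya, Esme; then Zane; then Kira.
That covers every other element, and nothing is given above Wren, so Wren is the highest age.

Wren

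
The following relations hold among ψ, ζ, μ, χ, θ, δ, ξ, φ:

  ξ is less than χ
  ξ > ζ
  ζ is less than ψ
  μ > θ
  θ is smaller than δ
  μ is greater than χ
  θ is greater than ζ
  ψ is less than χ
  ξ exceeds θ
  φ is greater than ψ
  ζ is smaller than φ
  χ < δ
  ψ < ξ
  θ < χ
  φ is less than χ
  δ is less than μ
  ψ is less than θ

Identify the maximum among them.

μ

Chaining downward from μ: directly below it, θ, χ, δ; then ζ, ψ, φ, ξ.
That covers every other element, and nothing is given above μ, so μ is the maximum.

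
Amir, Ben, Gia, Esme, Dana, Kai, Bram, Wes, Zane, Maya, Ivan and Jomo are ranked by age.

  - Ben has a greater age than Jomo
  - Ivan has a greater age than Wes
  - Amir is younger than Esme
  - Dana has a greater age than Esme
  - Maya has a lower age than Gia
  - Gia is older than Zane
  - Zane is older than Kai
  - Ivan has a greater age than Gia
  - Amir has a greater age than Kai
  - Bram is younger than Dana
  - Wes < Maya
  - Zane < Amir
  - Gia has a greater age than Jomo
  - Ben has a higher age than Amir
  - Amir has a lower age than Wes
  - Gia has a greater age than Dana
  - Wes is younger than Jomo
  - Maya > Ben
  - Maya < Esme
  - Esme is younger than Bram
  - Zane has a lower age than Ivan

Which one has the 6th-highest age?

The consecutive relations fix a unique order: Kai < Zane < Amir < Wes < Jomo < Ben < Maya < Esme < Bram < Dana < Gia < Ivan.
The 6th largest is Maya.

Maya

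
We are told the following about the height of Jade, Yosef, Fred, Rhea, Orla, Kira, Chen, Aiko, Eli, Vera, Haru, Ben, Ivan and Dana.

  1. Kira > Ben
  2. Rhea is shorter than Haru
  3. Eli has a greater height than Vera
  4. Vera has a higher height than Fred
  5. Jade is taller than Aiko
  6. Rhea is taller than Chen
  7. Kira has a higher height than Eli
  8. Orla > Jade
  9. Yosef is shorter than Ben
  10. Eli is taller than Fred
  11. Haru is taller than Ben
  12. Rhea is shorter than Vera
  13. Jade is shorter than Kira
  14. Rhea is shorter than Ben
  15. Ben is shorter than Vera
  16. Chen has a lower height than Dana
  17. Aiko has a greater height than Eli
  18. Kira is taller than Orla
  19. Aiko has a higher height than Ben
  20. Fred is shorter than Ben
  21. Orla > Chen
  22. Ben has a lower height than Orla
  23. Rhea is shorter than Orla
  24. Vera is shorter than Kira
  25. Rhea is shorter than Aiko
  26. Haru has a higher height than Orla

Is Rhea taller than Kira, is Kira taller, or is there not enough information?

Following the relations from Rhea: Rhea < Ben < Vera < Eli < Aiko < Jade < Orla < Kira.
So Kira is taller.

Kira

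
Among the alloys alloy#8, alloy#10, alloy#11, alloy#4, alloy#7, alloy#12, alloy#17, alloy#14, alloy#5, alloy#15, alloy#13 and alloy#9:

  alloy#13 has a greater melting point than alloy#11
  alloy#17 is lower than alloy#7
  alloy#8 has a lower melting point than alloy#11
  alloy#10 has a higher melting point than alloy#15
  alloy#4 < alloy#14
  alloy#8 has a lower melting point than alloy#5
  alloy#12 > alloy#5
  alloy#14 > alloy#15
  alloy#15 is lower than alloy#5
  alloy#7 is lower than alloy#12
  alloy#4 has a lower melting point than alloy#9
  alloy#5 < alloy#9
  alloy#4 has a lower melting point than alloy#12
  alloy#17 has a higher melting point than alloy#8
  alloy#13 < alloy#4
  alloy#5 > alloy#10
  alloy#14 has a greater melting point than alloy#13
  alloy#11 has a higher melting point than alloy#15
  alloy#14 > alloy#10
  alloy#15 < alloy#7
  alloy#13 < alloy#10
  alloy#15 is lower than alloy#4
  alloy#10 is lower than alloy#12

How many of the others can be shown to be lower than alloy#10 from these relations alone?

Directly below alloy#10: alloy#15, alloy#13.
One step further: alloy#11 (3 so far).
One step further: alloy#8 (4 so far).
No other element is forced below alloy#10 by the given relations, so the count is 4.

4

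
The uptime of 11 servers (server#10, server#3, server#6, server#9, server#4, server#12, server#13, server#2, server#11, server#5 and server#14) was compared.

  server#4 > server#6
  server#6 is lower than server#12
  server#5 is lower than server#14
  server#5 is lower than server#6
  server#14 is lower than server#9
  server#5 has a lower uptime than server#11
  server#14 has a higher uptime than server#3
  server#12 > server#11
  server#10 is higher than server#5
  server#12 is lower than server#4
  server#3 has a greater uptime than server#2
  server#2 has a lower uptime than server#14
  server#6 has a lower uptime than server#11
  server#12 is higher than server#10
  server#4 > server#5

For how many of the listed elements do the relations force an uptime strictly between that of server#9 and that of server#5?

Chaining upward from server#5 reaches: server#10, server#6, server#14, server#11, server#12, server#4.
Chaining downward from server#9 reaches: server#2, server#3, server#14.
Strictly between server#5 and server#9 are those in both lists: server#14 — 1 element.

1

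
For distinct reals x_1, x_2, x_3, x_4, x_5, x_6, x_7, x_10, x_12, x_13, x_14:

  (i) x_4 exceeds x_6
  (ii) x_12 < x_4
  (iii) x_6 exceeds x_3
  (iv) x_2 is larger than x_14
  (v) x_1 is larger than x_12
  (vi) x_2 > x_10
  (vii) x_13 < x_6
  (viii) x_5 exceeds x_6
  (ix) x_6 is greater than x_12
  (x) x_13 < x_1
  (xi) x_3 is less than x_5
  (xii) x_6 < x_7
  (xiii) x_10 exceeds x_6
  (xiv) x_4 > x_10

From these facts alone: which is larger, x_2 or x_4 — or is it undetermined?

Following every chain through x_4: below x_4 we get x_13, x_12, x_3, x_6, x_10.
x_2 is not reached, and no chain runs the other way from x_2 to x_4.
So the given relations leave the order of x_4 and x_2 undetermined.

undetermined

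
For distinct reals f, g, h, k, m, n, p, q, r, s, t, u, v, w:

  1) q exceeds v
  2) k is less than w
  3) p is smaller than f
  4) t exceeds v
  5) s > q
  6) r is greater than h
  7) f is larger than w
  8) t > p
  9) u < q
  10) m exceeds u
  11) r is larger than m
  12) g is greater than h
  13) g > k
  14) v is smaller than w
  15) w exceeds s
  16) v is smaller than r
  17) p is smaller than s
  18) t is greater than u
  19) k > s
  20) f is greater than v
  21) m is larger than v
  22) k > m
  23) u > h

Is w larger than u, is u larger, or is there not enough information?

w

Chaining the given relations: u < q < s < k < w.
So w is larger.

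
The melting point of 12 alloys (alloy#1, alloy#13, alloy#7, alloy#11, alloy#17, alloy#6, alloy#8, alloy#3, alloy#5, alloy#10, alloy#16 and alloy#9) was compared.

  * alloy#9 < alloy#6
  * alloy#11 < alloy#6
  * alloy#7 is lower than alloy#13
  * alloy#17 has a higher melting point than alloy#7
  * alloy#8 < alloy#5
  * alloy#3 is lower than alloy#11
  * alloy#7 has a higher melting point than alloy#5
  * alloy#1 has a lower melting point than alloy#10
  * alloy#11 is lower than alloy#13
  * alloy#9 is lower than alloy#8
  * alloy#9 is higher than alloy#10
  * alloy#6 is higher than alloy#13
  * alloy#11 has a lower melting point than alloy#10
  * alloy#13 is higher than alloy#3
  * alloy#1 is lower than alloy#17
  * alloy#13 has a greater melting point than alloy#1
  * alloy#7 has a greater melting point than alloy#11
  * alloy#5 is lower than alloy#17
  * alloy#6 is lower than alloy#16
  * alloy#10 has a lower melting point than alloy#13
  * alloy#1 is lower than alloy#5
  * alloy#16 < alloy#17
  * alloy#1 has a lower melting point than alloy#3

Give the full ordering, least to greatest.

The consecutive links are each given: alloy#1 < alloy#3; alloy#3 < alloy#11; alloy#11 < alloy#10; alloy#10 < alloy#9; alloy#9 < alloy#8; alloy#8 < alloy#5; alloy#5 < alloy#7; alloy#7 < alloy#13; alloy#13 < alloy#6; alloy#6 < alloy#16; alloy#16 < alloy#17.

alloy#1 < alloy#3 < alloy#11 < alloy#10 < alloy#9 < alloy#8 < alloy#5 < alloy#7 < alloy#13 < alloy#6 < alloy#16 < alloy#17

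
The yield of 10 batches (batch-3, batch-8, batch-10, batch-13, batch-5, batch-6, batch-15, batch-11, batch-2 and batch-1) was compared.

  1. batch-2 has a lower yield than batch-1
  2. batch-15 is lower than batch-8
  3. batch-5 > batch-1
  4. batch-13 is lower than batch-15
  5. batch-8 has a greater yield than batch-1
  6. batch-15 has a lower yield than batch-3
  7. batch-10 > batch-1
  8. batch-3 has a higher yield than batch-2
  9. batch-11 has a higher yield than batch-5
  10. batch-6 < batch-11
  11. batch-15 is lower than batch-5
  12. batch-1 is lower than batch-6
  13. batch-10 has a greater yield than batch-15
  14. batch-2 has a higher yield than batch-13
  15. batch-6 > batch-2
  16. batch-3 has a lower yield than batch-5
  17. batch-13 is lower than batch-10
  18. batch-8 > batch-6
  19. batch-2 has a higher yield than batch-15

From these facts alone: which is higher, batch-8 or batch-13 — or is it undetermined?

batch-8

batch-13 < batch-15 and batch-15 < batch-2 give batch-13 < batch-2.
With batch-2 < batch-6: batch-13 < batch-15 < batch-2 < batch-6.
With batch-6 < batch-8: batch-13 < batch-15 < batch-2 < batch-6 < batch-8.
So batch-8 is higher.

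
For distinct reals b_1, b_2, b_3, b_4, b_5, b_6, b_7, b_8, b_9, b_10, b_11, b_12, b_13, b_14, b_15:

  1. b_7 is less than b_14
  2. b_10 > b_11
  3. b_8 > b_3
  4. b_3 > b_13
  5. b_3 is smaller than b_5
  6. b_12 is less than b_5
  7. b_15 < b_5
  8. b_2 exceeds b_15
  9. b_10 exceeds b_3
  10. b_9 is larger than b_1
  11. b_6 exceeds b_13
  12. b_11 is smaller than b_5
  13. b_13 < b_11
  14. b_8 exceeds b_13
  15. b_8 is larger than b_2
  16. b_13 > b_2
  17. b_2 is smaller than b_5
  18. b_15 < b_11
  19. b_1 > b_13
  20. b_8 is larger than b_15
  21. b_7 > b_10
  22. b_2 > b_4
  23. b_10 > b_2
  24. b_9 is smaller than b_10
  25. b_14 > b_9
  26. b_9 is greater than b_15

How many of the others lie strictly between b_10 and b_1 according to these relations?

1

Chaining upward from b_1 reaches: b_9, b_7, b_14.
Chaining downward from b_10 reaches: b_15, b_4, b_2, b_13, b_11, b_9, b_3.
Strictly between b_1 and b_10 are those in both lists: b_9 — 1 element.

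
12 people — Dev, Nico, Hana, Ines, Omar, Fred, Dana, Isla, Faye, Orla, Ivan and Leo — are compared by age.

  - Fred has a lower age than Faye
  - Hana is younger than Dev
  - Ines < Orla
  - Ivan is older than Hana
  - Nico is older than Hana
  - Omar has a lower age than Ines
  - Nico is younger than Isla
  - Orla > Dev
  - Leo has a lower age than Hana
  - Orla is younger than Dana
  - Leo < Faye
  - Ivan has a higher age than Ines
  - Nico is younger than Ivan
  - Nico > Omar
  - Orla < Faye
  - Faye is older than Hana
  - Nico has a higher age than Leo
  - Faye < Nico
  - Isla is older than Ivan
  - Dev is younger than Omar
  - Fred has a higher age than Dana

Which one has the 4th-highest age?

Faye

Piecing the relations together gives one ordering: Leo < Hana < Dev < Omar < Ines < Orla < Dana < Fred < Faye < Nico < Ivan < Isla.
The 4th largest is Faye.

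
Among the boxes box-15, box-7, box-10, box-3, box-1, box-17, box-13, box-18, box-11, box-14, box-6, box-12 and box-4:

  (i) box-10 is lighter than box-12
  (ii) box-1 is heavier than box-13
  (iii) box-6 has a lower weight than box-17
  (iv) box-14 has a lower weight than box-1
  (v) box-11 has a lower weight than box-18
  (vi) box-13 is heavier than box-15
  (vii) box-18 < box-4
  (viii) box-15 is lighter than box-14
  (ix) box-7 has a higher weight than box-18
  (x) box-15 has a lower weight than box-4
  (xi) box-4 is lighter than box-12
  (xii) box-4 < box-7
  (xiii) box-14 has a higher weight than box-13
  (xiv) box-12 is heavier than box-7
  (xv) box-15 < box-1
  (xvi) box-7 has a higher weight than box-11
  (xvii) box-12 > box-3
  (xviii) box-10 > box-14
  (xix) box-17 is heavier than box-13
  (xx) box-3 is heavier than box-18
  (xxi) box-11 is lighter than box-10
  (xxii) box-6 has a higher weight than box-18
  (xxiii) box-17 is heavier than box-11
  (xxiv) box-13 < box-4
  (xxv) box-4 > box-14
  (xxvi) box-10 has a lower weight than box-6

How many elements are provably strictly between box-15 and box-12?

The relations place box-15 below box-12. An element lies strictly between them when it is forced above box-15 and also forced below box-12.
Above box-15: {box-13, box-14, box-4, box-1, box-10, box-7, box-6, box-17}. Below box-12: {box-11, box-18, box-3, box-13, box-14, box-4, box-10, box-7}.
Intersection: {box-13, box-14, box-4, box-10, box-7} — 5.

5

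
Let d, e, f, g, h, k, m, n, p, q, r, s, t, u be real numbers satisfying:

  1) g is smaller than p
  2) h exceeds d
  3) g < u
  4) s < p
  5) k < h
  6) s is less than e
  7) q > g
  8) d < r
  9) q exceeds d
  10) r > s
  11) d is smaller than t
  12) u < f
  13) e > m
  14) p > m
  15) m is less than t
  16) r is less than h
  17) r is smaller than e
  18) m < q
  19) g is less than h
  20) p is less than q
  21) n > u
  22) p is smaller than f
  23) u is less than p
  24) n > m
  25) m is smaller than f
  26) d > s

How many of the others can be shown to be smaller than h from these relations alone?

Directly below h: k, d, g, r.
One step further: s (5 so far).
No other element is forced below h by the given relations, so the count is 5.

5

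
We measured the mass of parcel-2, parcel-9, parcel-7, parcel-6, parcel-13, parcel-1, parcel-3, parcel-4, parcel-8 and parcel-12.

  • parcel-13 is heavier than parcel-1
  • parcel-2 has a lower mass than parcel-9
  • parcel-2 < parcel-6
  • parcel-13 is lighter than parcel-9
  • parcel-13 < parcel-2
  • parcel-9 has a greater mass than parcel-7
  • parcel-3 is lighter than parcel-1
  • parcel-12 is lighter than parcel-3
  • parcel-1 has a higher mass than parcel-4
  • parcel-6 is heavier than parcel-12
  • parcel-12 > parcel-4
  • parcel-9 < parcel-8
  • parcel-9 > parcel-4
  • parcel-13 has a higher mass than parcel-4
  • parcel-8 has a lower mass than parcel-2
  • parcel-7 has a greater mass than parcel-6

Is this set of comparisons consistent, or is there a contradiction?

inconsistent

We have parcel-8 < parcel-2 stated directly, yet also parcel-2 < parcel-6 < parcel-7 < parcel-9 < parcel-8 by chaining the others — so parcel-2 < parcel-8. Contradiction.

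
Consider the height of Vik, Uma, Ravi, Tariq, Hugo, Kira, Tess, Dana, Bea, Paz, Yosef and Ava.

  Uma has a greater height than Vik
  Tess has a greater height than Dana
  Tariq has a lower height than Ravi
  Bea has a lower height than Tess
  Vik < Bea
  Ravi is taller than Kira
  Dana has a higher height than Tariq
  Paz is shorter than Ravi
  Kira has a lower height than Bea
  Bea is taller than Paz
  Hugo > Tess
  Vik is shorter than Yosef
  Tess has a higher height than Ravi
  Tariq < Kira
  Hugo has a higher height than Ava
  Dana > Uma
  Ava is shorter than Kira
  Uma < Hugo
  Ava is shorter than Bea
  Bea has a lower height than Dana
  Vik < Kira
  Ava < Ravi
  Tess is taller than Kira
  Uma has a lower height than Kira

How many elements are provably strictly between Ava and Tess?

The relations place Ava below Tess. An element lies strictly between them when it is forced above Ava and also forced below Tess.
Above Ava: {Kira, Ravi, Bea, Dana, Hugo}. Below Tess: {Tariq, Vik, Paz, Uma, Kira, Ravi, Bea, Dana}.
Intersection: {Kira, Ravi, Bea, Dana} — 4.

4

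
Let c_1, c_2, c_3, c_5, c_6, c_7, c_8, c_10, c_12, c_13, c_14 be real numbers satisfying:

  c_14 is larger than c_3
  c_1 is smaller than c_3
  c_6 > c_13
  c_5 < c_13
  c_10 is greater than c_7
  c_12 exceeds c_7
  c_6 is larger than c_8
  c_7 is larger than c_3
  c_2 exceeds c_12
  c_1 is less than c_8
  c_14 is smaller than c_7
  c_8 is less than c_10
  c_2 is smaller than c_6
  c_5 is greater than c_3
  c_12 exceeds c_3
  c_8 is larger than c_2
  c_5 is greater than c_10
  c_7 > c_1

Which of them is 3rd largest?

The consecutive relations fix a unique order: c_1 < c_3 < c_14 < c_7 < c_12 < c_2 < c_8 < c_10 < c_5 < c_13 < c_6.
The 3rd largest is c_5.

c_5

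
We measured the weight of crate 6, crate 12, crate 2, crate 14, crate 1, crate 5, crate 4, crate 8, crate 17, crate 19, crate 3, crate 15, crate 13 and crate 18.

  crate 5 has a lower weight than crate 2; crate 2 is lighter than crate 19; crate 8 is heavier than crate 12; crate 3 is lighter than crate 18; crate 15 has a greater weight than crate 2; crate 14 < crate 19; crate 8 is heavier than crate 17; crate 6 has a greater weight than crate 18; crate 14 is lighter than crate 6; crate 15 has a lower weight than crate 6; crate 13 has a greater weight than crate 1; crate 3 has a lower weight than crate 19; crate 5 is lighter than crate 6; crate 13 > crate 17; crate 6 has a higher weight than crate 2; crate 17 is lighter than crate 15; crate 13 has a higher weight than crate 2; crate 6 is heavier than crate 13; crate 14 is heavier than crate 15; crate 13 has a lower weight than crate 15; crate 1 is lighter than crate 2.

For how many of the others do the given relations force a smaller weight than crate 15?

5

The elements the relations force below crate 15 are crate 17, crate 1, crate 5, crate 2, crate 13 — no chain reaches any other.
That is 5.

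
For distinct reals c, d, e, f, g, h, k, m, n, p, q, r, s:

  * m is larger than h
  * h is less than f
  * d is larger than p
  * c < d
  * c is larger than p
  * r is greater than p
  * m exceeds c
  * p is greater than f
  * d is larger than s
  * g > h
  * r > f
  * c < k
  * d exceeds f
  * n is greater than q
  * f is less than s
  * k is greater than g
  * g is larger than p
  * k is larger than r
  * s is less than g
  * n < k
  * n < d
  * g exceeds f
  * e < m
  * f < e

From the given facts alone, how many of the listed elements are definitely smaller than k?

9

From k the given relations immediately reach c, n, r, g.
From those, q, h, f, p, s — 9 in total.
No other element is forced below k by the given relations, so the count is 9.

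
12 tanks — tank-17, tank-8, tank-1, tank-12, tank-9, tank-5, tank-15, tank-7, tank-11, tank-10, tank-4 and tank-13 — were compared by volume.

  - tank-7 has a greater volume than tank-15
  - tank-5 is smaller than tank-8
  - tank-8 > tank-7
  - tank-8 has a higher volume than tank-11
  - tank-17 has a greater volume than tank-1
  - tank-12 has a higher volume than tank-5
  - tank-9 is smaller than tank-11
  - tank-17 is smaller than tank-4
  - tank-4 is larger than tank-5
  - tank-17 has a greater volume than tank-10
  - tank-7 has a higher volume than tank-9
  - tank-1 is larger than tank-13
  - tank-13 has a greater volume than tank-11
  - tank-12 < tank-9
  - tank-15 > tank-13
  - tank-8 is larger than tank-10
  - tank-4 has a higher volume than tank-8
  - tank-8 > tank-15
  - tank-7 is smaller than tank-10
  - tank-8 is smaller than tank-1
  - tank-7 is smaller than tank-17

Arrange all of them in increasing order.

The consecutive links are each given: tank-5 < tank-12; tank-12 < tank-9; tank-9 < tank-11; tank-11 < tank-13; tank-13 < tank-15; tank-15 < tank-7; tank-7 < tank-10; tank-10 < tank-8; tank-8 < tank-1; tank-1 < tank-17; tank-17 < tank-4.

tank-5 < tank-12 < tank-9 < tank-11 < tank-13 < tank-15 < tank-7 < tank-10 < tank-8 < tank-1 < tank-17 < tank-4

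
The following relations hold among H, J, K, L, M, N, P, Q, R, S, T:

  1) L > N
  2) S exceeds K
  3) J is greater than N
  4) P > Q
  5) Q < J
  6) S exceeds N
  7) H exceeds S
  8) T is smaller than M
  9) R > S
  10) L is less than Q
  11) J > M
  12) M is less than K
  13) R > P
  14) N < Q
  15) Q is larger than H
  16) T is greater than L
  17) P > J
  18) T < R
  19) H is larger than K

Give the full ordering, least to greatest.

The consecutive links are each given: N < L; L < T; T < M; M < K; K < S; S < H; H < Q; Q < J; J < P; P < R.

N < L < T < M < K < S < H < Q < J < P < R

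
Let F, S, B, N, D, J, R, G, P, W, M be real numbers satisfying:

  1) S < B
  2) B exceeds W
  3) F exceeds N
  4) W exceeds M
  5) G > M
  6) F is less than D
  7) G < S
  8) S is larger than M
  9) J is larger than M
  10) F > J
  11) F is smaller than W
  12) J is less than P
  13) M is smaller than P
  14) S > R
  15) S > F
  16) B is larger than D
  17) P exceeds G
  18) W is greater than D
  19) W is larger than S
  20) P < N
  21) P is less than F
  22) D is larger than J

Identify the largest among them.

Chaining downward from B: directly below it, S, D, W; then M, G, J, R, F; then P, N.
That covers every other element, and nothing is given above B, so B is the largest.

B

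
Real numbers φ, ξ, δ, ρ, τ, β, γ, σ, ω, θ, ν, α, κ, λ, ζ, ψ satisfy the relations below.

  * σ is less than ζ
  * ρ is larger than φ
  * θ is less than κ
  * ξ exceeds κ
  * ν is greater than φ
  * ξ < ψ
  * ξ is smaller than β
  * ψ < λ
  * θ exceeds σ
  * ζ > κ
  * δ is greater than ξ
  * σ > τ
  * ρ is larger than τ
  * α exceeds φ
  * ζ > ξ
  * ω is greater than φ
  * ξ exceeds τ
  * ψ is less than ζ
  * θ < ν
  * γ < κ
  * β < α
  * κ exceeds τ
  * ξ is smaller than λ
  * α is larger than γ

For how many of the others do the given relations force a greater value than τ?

Directly above τ: σ, κ, ξ, ρ.
One step further: θ, ψ, λ, β, δ, ζ (10 so far).
One step further: ν, α (12 so far).
Nothing else is reachable above τ; 12 in all.

12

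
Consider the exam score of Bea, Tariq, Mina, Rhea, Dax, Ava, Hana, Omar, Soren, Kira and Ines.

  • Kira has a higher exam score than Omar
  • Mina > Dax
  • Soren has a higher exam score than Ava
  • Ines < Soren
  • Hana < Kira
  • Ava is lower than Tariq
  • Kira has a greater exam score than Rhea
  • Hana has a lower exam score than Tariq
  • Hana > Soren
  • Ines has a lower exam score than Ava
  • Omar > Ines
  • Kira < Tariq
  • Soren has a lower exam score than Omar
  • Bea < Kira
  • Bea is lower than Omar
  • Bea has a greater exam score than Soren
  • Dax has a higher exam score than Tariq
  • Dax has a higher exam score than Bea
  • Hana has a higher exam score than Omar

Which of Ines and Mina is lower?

Ines < Ava < Soren < Omar < Hana < Kira < Tariq < Dax < Mina, by transitivity through Ava, Soren, Omar, Hana, Kira, Tariq, Dax.
So Ines < Mina; Ines is the lower of the two.

Ines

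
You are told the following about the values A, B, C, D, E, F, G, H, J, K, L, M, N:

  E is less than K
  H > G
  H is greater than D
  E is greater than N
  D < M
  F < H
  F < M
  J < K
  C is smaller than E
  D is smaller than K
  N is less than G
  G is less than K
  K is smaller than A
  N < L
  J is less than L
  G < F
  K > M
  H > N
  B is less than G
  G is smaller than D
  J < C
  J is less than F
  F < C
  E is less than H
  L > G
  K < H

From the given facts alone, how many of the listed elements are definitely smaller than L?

Directly below L: J, N, G.
One step further: B (4 so far).
Nothing else is reachable below L; 4 in all.

4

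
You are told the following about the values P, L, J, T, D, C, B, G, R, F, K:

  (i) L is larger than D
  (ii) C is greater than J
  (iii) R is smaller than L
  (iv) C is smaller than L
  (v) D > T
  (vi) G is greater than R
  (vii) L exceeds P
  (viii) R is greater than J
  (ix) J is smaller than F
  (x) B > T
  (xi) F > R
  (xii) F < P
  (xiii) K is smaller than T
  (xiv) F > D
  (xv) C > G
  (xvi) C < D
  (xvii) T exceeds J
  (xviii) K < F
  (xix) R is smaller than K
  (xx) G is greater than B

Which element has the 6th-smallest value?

Piecing the relations together gives one ordering: J < R < K < T < B < G < C < D < F < P < L.
The 6th smallest is G.

G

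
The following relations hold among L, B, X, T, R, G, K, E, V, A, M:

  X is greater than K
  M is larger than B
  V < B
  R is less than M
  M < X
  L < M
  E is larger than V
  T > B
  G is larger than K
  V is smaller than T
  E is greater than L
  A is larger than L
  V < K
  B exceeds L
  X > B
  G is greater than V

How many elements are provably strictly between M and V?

1

The relations place V below M. An element lies strictly between them when it is forced above V and also forced below M.
Above V: {E, K, B, T, G, X}. Below M: {L, R, B}.
Intersection: {B} — 1.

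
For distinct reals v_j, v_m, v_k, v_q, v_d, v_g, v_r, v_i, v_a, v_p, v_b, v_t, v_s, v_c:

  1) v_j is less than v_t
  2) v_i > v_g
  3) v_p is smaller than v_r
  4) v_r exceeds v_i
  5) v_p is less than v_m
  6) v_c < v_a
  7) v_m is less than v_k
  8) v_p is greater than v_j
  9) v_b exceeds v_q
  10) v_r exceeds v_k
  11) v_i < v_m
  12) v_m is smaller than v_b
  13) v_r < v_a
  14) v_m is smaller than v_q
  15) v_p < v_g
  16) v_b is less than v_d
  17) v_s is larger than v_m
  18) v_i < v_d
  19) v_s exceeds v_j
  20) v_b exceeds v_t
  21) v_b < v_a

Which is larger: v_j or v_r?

v_r

The relevant relations are v_j < v_p; v_p < v_g; v_g < v_i; v_i < v_m; v_m < v_k; v_k < v_r.
Together: v_j < v_p < v_g < v_i < v_m < v_k < v_r.
So v_j < v_r; v_r is the larger of the two.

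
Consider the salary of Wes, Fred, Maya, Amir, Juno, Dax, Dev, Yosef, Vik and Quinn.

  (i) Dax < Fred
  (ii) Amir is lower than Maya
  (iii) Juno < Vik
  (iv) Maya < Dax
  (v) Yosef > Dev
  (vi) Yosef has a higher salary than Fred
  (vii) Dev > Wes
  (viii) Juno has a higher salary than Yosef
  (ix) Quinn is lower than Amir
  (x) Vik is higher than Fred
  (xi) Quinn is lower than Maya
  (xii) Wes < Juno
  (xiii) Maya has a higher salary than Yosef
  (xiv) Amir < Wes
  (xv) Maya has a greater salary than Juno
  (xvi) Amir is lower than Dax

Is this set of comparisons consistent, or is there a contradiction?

We have Fred < Yosef stated directly, yet also Yosef < Juno < Maya < Dax < Fred by chaining the others — so Yosef < Fred. Contradiction.

inconsistent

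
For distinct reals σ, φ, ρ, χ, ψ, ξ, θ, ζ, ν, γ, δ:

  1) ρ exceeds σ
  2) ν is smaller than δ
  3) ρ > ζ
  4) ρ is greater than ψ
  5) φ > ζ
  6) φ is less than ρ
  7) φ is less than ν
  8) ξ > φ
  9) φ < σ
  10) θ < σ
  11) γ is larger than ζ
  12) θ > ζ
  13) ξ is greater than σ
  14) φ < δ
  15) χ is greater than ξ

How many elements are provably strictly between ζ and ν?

1

Chaining upward from ζ reaches: θ, φ, σ, ρ, γ, ξ, χ, δ.
Chaining downward from ν reaches: φ.
Strictly between ζ and ν are those in both lists: φ — 1 element.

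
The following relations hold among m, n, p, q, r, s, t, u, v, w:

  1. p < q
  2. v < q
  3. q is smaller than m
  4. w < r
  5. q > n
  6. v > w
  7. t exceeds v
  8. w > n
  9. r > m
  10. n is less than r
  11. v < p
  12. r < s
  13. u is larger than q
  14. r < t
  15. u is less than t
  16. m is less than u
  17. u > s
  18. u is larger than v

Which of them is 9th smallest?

u

Chaining the given pairs: n < w < v < p < q < m < r < s < u < t.
The 9th smallest is u.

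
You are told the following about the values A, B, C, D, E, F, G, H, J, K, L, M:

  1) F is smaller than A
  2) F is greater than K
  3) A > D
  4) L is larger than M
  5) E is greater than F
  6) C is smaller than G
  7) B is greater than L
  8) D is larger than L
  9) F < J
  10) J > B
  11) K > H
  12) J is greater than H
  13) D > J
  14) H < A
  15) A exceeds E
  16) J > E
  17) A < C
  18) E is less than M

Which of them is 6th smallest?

L

Chaining the given pairs: H < K < F < E < M < L < B < J < D < A < C < G.
Counting 6 from the smallest end gives L.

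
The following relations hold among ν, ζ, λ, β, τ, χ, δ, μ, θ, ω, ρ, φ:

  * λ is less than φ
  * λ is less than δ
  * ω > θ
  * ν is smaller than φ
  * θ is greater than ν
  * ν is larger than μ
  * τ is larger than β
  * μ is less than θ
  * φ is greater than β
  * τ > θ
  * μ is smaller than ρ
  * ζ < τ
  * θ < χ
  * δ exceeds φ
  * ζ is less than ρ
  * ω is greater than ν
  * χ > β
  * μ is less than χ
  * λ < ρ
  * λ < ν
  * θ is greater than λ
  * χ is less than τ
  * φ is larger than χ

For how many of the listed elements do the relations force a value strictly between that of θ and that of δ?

2

The relations place θ below δ. An element lies strictly between them when it is forced above θ and also forced below δ.
Above θ: {χ, φ, τ, ω}. Below δ: {μ, λ, ν, β, χ, φ}.
Intersection: {χ, φ} — 2.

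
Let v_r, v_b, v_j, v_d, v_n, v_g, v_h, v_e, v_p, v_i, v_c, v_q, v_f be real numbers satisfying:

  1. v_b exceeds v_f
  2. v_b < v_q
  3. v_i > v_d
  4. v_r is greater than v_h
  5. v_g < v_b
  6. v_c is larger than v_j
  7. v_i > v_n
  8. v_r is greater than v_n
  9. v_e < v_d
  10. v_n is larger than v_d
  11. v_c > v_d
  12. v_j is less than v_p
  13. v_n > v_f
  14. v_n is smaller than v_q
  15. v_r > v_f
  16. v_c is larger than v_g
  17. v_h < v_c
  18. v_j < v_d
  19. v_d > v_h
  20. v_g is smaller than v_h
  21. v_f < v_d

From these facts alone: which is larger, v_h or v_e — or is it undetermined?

Following every chain through v_e: above v_e we get v_d, v_c, v_n, v_r, v_q, v_i.
v_h is not reached, and no chain runs the other way from v_h to v_e.
So the given relations leave the order of v_e and v_h undetermined.

undetermined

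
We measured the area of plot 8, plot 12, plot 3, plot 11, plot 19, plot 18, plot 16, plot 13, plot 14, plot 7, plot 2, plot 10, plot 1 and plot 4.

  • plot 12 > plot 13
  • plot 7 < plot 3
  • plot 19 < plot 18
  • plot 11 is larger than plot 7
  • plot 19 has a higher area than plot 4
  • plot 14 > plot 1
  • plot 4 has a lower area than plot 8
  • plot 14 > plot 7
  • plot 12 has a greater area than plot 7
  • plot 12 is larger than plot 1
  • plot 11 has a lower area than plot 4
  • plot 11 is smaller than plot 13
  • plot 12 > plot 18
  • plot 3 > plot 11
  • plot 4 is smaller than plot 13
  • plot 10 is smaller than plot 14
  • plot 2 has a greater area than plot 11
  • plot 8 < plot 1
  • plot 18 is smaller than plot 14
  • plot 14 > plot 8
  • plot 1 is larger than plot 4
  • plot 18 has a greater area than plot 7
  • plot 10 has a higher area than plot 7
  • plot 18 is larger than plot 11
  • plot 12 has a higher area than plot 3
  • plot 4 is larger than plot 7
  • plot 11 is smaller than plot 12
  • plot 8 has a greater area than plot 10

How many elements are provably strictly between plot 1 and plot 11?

Chaining upward from plot 11 reaches: plot 3, plot 4, plot 8, plot 19, plot 18, plot 14, plot 13, plot 2, plot 12.
Chaining downward from plot 1 reaches: plot 7, plot 10, plot 4, plot 8.
Strictly between plot 11 and plot 1 are those in both lists: plot 4, plot 8 — 2 elements.

2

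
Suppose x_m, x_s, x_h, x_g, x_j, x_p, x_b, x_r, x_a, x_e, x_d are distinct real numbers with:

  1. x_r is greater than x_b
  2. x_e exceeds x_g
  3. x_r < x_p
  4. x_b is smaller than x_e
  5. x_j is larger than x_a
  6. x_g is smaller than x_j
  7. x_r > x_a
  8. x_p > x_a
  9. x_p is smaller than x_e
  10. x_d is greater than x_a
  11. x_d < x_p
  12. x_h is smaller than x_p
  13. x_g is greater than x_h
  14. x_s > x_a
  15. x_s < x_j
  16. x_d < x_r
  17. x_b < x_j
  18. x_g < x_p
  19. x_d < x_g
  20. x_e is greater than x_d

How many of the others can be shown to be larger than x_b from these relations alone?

From x_b the given relations immediately reach x_r, x_e, x_j.
From those, x_p — 4 in total.
No other element is forced above x_b by the given relations, so the count is 4.

4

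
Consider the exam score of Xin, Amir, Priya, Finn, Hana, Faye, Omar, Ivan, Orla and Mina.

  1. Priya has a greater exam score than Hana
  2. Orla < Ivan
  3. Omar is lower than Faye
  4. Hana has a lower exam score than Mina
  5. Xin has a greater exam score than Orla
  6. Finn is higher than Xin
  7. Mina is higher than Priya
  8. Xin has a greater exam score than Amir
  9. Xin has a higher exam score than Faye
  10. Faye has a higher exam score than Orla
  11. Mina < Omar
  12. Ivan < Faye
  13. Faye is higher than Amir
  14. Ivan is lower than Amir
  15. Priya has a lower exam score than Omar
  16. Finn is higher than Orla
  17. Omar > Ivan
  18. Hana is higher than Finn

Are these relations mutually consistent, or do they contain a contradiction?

inconsistent

Chaining the given relations yields Xin < Finn < Hana < Priya < Mina < Omar < Faye, so Xin < Faye. But one relation states Faye < Xin. These cannot both hold.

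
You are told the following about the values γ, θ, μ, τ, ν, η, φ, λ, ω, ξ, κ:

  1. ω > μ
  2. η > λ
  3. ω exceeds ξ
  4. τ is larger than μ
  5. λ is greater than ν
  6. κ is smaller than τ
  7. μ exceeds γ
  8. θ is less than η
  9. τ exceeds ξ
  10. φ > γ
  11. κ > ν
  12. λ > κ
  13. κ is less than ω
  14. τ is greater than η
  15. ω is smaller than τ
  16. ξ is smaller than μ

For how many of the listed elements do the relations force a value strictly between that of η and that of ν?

2

The relations place ν below η. An element lies strictly between them when it is forced above ν and also forced below η.
Above ν: {κ, λ, ω, τ}. Below η: {κ, λ, θ}.
Intersection: {κ, λ} — 2.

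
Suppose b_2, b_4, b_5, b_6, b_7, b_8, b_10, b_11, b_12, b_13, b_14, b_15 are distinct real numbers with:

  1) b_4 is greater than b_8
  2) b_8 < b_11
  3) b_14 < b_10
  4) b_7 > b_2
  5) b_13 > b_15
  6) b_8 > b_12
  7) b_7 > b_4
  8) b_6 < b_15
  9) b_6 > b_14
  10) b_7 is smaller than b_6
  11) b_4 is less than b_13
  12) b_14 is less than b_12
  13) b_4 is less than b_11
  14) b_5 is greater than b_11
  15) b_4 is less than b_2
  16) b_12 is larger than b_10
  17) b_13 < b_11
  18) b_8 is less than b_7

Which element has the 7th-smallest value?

The consecutive relations fix a unique order: b_14 < b_10 < b_12 < b_8 < b_4 < b_2 < b_7 < b_6 < b_15 < b_13 < b_11 < b_5.
The 7th smallest is b_7.

b_7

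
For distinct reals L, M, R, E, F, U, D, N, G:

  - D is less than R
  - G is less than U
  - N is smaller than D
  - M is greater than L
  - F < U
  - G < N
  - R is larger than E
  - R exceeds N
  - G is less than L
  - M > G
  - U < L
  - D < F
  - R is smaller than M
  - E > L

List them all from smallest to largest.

Nothing is placed below G, so it is least; from there G < N; N < D; D < F; F < U; U < L; L < E; E < R; R < M, each given directly.

G < N < D < F < U < L < E < R < M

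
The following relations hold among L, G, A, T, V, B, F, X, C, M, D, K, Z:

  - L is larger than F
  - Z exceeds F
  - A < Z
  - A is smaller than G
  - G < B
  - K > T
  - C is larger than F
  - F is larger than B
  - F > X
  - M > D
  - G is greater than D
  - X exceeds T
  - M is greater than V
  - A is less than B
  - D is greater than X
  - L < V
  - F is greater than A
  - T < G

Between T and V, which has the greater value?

Chaining the given relations: T < X < D < G < B < F < L < V.
So T < V; V is the larger of the two.

V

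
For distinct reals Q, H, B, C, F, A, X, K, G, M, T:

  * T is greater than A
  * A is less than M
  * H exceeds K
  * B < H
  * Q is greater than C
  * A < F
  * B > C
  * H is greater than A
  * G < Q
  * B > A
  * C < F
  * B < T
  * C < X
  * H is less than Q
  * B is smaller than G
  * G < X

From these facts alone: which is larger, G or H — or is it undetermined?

Following every chain through G: above G we get Q, X; below G we get C, A, B.
H is not reached, and no chain runs the other way from H to G.
So the given relations leave the order of G and H undetermined.

undetermined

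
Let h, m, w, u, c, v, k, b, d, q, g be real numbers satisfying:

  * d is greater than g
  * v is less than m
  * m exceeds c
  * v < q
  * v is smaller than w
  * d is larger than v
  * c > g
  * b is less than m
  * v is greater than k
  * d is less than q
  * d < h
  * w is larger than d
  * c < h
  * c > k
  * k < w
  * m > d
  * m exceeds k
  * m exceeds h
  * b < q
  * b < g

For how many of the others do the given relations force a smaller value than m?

From m the given relations immediately reach k, b, v, d, c, h.
From those, g — 7 in total.
Nothing else is reachable below m; 7 in all.

7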